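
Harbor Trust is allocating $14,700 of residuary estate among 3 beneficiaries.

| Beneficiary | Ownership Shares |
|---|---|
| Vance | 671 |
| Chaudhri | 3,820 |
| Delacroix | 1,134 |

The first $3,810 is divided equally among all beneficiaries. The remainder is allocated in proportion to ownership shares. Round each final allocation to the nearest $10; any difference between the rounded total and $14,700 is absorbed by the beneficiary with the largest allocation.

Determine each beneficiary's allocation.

Equal tier: $3,810 ÷ 3 = $1,270 apiece.
Remainder $10,890 by ownership shares (total 5,625): Vance 1,299.06 → $1,300; Chaudhri 7,395.52 → $7,400; Delacroix 2,195.42 → $2,200.
Rounding difference −$10 on remainder applied to Chaudhri.
Totals: Vance $1,270 + $1,300 = $2,570; Chaudhri $1,270 + $7,390 = $8,660; Delacroix $1,270 + $2,200 = $3,470.

Vance: $2,570 · Chaudhri: $8,660 · Delacroix: $3,470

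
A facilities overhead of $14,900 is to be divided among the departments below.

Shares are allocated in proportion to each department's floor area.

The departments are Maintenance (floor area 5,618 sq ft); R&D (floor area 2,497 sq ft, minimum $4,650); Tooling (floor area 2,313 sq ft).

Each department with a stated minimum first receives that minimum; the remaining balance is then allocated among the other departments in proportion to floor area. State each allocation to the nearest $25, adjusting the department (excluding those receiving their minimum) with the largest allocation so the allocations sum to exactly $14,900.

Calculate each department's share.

Maintenance: $7,250 · R&D: $4,650 · Tooling: $3,000

Minimums first: R&D $4,650. Residual $10,250.
Residual split over remaining floor area 7,931: Maintenance 7,260.69 → $7,250; Tooling 2,989.31 → $3,000.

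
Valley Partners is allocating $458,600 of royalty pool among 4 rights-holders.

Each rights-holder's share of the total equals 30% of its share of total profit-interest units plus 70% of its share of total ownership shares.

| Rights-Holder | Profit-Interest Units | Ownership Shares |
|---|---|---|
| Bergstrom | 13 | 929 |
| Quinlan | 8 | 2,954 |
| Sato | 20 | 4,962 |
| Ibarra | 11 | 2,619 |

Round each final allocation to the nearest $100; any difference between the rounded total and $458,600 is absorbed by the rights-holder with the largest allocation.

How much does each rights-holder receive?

Totals — profit-interest units 52, ownership shares 11,464.
Combined weights (30% profit-interest units + 70% ownership shares): Bergstrom 0.1317; Quinlan 0.2265; Sato 0.4184; Ibarra 0.2234.
Pro-rata amounts: Bergstrom 60,409.27; Quinlan 103,885.37; Sato 191,863.50; Ibarra 102,441.86.
After rounding ($100): Bergstrom $60,400; Quinlan $103,900; Sato $191,900; Ibarra $102,400. Sum = $458,600.
No rounding difference to absorb.

Bergstrom: $60,400; Quinlan: $103,900; Sato: $191,900; Ibarra: $102,400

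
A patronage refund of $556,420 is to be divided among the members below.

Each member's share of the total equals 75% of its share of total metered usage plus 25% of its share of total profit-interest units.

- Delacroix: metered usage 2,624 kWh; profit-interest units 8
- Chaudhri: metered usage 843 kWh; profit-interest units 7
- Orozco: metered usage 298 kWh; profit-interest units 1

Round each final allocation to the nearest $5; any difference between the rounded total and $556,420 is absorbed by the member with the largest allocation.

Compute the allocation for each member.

Metered usage total 3,765; profit-interest units total 16.
Composite weights (75% metered usage + 25% profit-interest units): Delacroix 0.6477; Chaudhri 0.2773; Orozco 0.0750.
Proportional shares: Delacroix 360,398.33; Chaudhri 154,297.09; Orozco 41,724.57.
At nearest $5: Delacroix $360,400; Chaudhri $154,295; Orozco $41,725. Sum = $556,420.
No rounding difference to absorb.

Delacroix: $360,400 · Chaudhri: $154,295 · Orozco: $41,725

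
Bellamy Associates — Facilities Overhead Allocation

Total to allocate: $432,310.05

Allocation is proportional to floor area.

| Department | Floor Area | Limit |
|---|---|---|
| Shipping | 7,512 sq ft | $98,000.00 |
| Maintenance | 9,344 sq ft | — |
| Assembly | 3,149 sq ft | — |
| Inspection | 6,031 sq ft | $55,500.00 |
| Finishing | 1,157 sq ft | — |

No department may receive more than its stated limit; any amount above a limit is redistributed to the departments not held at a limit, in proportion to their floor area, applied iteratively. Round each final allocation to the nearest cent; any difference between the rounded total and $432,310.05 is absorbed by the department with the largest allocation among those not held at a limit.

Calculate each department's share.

Total floor area = 27,193.
Pro-rata shares before constraints: Shipping 119,424.5981; Maintenance 148,549.4468; Assembly 50,062.3082; Inspection 95,879.8923; Finishing 18,393.8046.
Cap binds for Shipping ($98,000.00), Inspection ($55,500.00); residual $278,810.05 reallocated over remaining floor area 13,650.
Shares after redistribution: Maintenance 190,857.2240 → $190,857.22; Assembly 64,320.3551 → $64,320.36; Finishing 23,632.4709 → $23,632.47.

Shipping: $98,000.00 | Maintenance: $190,857.22 | Assembly: $64,320.36 | Inspection: $55,500.00 | Finishing: $23,632.47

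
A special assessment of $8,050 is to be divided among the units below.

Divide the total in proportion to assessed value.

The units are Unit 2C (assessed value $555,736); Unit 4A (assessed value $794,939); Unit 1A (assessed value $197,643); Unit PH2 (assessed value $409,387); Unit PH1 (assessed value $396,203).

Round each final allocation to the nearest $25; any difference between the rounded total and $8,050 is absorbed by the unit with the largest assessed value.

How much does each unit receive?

Unit 2C: $1,900; Unit 4A: $2,725; Unit 1A: $675; Unit PH2: $1,400; Unit PH1: $1,350

Assessed value total: 555,736 + 794,939 + 197,643 + 409,387 + 396,203 = 2,353,908.
Raw shares: Unit 2C 1,900.53; Unit 4A 2,718.57; Unit 1A 675.91; Unit PH2 1,400.04; Unit PH1 1,354.95.
Rounded to nearest $25: Unit 2C $1,900; Unit 4A $2,725; Unit 1A $675; Unit PH2 $1,400; Unit PH1 $1,350. Sum = $8,050.
Rounded total matches; no reconciliation needed.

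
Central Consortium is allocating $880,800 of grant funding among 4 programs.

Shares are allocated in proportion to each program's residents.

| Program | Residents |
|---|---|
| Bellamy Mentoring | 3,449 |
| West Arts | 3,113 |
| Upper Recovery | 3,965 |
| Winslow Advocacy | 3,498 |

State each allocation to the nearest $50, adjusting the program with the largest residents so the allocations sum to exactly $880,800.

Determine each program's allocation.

Sum of residents: 3,449 + 3,113 + 3,965 + 3,498 = 14,025.
Pro-rata amounts: Bellamy Mentoring 216,604.58; West Arts 195,503.06; Upper Recovery 249,010.48; Winslow Advocacy 219,681.88.
After rounding ($50): Bellamy Mentoring $216,600; West Arts $195,500; Upper Recovery $249,000; Winslow Advocacy $219,700. Sum = $880,800.
Rounded total matches; no reconciliation needed.

Bellamy Mentoring: $216,600 | West Arts: $195,500 | Upper Recovery: $249,000 | Winslow Advocacy: $219,700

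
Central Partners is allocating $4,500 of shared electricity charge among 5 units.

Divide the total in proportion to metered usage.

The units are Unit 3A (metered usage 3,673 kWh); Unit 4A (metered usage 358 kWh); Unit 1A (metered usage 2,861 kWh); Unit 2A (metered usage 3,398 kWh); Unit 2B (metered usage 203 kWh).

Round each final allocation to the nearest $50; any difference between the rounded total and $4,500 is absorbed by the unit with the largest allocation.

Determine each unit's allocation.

Unit 3A: $1,550; Unit 4A: $150; Unit 1A: $1,250; Unit 2A: $1,450; Unit 2B: $100

Metered usage total: 10,493.
Unrounded shares: Unit 3A 3,673/10,493 × $4,500 = 1,575.19; Unit 4A 358/10,493 × $4,500 = 153.53; Unit 1A 2,861/10,493 × $4,500 = 1,226.96; Unit 2A 3,398/10,493 × $4,500 = 1,457.26; Unit 2B 203/10,493 × $4,500 = 87.06.
After rounding ($50): Unit 3A $1,600; Unit 4A $150; Unit 1A $1,250; Unit 2A $1,450; Unit 2B $100. Sum = $4,550.
Difference $4,500 − $4,550 = −$50 applied to largest allocation (Unit 3A): Unit 3A becomes $1,550.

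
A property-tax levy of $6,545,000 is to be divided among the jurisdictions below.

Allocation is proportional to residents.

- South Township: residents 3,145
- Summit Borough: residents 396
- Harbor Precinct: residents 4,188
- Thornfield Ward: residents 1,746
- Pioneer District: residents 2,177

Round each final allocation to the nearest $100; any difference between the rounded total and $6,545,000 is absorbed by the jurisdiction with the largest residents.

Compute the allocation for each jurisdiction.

South Township: $1,766,600 · Summit Borough: $222,400 · Harbor Precinct: $2,352,500 · Thornfield Ward: $980,700 · Pioneer District: $1,222,800

Residents total: 11,652.
Raw shares: South Township 3,145/11,652 × $6,545,000 = 1,766,565.83; Summit Borough 396/11,652 × $6,545,000 = 222,435.63; Harbor Precinct 4,188/11,652 × $6,545,000 = 2,352,425.33; Thornfield Ward 1,746/11,652 × $6,545,000 = 980,738.93; Pioneer District 2,177/11,652 × $6,545,000 = 1,222,834.28.
After rounding ($100): South Township $1,766,600; Summit Borough $222,400; Harbor Precinct $2,352,400; Thornfield Ward $980,700; Pioneer District $1,222,800. Sum = $6,544,900.
Difference $6,545,000 − $6,544,900 = +$100 applied to largest residents (Harbor Precinct): Harbor Precinct becomes $2,352,500.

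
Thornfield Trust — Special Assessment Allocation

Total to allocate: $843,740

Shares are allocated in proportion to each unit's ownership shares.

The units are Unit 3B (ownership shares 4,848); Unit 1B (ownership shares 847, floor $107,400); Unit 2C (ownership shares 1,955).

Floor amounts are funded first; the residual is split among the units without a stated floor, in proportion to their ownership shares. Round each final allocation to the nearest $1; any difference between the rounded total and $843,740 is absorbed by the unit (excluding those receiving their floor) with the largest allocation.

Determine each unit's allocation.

Unit 3B: $524,736 · Unit 1B: $107,400 · Unit 2C: $211,604

Fund the minimums — Unit 1B $107,400. Residual $736,340.
Residual split over remaining ownership shares 6,803: Unit 3B 524,735.60 → $524,736; Unit 2C 211,604.40 → $211,604.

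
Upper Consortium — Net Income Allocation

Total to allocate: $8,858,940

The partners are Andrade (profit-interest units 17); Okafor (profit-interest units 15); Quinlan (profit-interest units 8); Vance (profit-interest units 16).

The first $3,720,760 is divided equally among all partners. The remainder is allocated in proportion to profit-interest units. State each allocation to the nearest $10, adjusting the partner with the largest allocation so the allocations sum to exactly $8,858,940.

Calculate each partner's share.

$3,720,760 shared equally gives $930,190 per partner.
Remainder $5,138,180 by profit-interest units (total 56): Andrade 1,559,804.64 → $1,559,800; Okafor 1,376,298.21 → $1,376,300; Quinlan 734,025.71 → $734,030; Vance 1,468,051.43 → $1,468,050.
Totals: Andrade $930,190 + $1,559,800 = $2,489,990; Okafor $930,190 + $1,376,300 = $2,306,490; Quinlan $930,190 + $734,030 = $1,664,220; Vance $930,190 + $1,468,050 = $2,398,240.

Andrade: $2,489,990 | Okafor: $2,306,490 | Quinlan: $1,664,220 | Vance: $2,398,240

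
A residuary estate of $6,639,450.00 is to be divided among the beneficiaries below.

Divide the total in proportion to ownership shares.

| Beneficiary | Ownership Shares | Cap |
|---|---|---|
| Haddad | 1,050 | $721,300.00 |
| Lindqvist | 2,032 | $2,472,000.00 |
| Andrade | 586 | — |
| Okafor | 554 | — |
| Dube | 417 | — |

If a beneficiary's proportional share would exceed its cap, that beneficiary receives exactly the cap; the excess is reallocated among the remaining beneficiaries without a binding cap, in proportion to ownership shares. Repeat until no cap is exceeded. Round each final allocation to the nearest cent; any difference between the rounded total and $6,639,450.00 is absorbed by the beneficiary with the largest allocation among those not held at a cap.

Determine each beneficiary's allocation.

Haddad: $721,300.00 | Lindqvist: $2,472,000.00 | Andrade: $1,297,009.57 | Okafor: $1,226,183.11 | Dube: $922,957.32

Ownership shares total: 4,639.
Pro-rata shares before constraints: Haddad 1,502,785.6219; Lindqvist 2,908,247.9845; Andrade 838,697.4995; Okafor 792,898.3186; Dube 596,820.5756.
Capped: Haddad ($721,300.00), Lindqvist ($2,472,000.00); balance $3,446,150.00 reallocated over remaining ownership shares 1,557.
Remaining shares: Andrade 1,297,009.5697 → $1,297,009.57; Okafor 1,226,183.1085 → $1,226,183.11; Dube 922,957.3218 → $922,957.32.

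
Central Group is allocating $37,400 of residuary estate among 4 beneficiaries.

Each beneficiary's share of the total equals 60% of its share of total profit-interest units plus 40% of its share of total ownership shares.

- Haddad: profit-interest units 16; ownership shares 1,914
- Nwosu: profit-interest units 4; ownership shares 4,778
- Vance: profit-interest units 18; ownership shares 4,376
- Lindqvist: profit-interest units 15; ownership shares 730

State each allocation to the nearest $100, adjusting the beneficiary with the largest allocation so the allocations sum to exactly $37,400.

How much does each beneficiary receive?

Profit-interest units total 53; ownership shares total 11,798.
Blended shares (60% profit-interest units + 40% ownership shares): Haddad 0.2460; Nwosu 0.2073; Vance 0.3521; Lindqvist 0.1946.
Raw shares: Haddad 9,201.31; Nwosu 7,752.14; Vance 13,169.95; Lindqvist 7,276.59.
Rounded to nearest $100: Haddad $9,200; Nwosu $7,800; Vance $13,200; Lindqvist $7,300. Sum = $37,500.
Difference $37,400 − $37,500 = −$100 applied to largest allocation (Vance): Vance becomes $13,100.

Haddad: $9,200 · Nwosu: $7,800 · Vance: $13,100 · Lindqvist: $7,300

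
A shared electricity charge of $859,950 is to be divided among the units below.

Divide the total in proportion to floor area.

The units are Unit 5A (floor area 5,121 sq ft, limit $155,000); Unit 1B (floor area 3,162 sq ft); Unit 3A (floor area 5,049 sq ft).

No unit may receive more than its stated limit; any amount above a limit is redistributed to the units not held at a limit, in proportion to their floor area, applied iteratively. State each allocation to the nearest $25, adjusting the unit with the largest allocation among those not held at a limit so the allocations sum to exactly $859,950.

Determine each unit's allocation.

Total floor area = 13,332.
Proportional shares (ignoring caps): Unit 5A 330,318.33; Unit 1B 203,957.54; Unit 3A 325,674.13.
Capped: Unit 5A ($155,000); residual $704,950 reallocated over remaining floor area 8,211.
Shares after redistribution: Unit 1B 271,471.43 → $271,475; Unit 3A 433,478.57 → $433,475.

Unit 5A: $155,000; Unit 1B: $271,475; Unit 3A: $433,475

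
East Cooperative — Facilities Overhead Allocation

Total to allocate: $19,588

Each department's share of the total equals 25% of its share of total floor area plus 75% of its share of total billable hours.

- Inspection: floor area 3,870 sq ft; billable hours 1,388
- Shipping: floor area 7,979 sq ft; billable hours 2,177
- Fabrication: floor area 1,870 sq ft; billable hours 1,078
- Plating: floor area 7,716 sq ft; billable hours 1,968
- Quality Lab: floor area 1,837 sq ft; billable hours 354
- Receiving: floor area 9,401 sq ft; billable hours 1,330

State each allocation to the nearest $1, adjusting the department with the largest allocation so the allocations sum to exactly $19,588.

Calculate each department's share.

Totals — floor area 32,673, billable hours 8,295.
Composite weights (25% floor area + 75% billable hours): Inspection 0.1551; Shipping 0.2579; Fabrication 0.1118; Plating 0.2370; Quality Lab 0.0461; Receiving 0.1922.
Pro-rata amounts: Inspection 3,038.27; Shipping 5,051.498; Fabrication 2,189.48; Plating 4,641.93; Quality Lab 902.29; Receiving 3,764.53.
Rounded to nearest $1: Inspection $3,038; Shipping $5,051; Fabrication $2,189; Plating $4,642; Quality Lab $902; Receiving $3,765. Sum = $19,587.
Difference $19,588 − $19,587 = +$1 applied to largest allocation (Shipping): Shipping becomes $5,052.

Inspection: $3,038; Shipping: $5,052; Fabrication: $2,189; Plating: $4,642; Quality Lab: $902; Receiving: $3,765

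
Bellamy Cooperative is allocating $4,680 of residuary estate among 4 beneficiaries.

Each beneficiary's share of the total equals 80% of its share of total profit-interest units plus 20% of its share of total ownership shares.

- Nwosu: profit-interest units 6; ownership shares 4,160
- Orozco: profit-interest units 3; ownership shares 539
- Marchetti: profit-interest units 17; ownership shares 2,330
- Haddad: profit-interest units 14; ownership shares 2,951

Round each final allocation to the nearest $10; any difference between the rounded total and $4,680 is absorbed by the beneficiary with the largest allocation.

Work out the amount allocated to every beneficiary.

Profit-interest units total 40; ownership shares total 9,980.
Blended shares (80% profit-interest units + 20% ownership shares): Nwosu 0.2034; Orozco 0.0708; Marchetti 0.3867; Haddad 0.3391.
Raw shares: Nwosu 951.76; Orozco 331.35; Marchetti 1,809.73; Haddad 1,587.17.
Rounded to nearest $10: Nwosu $950; Orozco $330; Marchetti $1,810; Haddad $1,590. Sum = $4,680.
No rounding difference to absorb.

Nwosu: $950 | Orozco: $330 | Marchetti: $1,810 | Haddad: $1,590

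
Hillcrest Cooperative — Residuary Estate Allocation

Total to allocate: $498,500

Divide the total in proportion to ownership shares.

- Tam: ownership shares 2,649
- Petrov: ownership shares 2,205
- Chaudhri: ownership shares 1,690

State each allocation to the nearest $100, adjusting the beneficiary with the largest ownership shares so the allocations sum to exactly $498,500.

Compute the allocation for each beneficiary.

Tam: $201,800 · Petrov: $168,000 · Chaudhri: $128,700

Sum of ownership shares: 2,649 + 2,205 + 1,690 = 6,544.
Proportional shares: Tam 201,791.95; Petrov 167,969.51; Chaudhri 128,738.54.
Rounded to nearest $100: Tam $201,800; Petrov $168,000; Chaudhri $128,700. Sum = $498,500.
No rounding difference to absorb.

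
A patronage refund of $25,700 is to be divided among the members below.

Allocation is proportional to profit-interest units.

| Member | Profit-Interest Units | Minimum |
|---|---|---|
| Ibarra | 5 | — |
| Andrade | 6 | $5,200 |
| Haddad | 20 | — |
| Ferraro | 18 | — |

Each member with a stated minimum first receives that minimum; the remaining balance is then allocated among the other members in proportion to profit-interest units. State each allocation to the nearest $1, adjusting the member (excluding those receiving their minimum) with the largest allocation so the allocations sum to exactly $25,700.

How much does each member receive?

Ibarra: $2,384; Andrade: $5,200; Haddad: $9,535; Ferraro: $8,581

Minimums first: Andrade $5,200. Residual $20,500.
Residual split over remaining profit-interest units 43: Ibarra 2,383.72 → $2,384; Haddad 9,534.88 → $9,535; Ferraro 8,581.40 → $8,581.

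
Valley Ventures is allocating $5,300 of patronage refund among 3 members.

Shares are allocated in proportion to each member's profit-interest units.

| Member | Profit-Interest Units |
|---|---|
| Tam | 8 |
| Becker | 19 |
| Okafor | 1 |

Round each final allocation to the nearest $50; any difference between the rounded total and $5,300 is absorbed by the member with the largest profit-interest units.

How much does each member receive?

Tam: $1,500 · Becker: $3,600 · Okafor: $200

Total profit-interest units = 8 + 19 + 1 = 28.
Proportional shares: Tam 1,514.29; Becker 3,596.43; Okafor 189.29.
Rounded to nearest $50: Tam $1,500; Becker $3,600; Okafor $200. Sum = $5,300.
No rounding difference to absorb.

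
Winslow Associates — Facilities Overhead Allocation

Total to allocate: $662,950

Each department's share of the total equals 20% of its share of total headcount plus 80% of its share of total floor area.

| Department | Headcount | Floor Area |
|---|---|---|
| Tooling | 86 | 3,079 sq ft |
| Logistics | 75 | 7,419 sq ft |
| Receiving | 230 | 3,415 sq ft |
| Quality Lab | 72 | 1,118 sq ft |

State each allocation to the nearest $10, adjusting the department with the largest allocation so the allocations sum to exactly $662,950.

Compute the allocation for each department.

Totals — headcount 463, floor area 15,031.
Combined weights (20% headcount + 80% floor area): Tooling 0.2010; Logistics 0.4273; Receiving 0.2811; Quality Lab 0.0906.
Raw shares: Tooling 133,268.65; Logistics 283,252.92; Receiving 186,361.71; Quality Lab 60,066.72.
At nearest $10: Tooling $133,270; Logistics $283,250; Receiving $186,360; Quality Lab $60,070. Sum = $662,950.
No rounding difference to absorb.

Tooling: $133,270 | Logistics: $283,250 | Receiving: $186,360 | Quality Lab: $60,070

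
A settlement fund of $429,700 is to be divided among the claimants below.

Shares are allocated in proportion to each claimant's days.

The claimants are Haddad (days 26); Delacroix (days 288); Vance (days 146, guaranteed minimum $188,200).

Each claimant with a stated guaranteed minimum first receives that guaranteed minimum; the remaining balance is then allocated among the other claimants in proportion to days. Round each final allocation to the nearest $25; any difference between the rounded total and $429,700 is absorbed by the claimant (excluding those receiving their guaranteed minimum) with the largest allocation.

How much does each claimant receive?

Haddad: $20,000 · Delacroix: $221,500 · Vance: $188,200

Minimums first: Vance $188,200. Remaining pool $241,500.
Remaining pool split over remaining days 314: Haddad 19,996.82 → $20,000; Delacroix 221,503.18 → $221,500.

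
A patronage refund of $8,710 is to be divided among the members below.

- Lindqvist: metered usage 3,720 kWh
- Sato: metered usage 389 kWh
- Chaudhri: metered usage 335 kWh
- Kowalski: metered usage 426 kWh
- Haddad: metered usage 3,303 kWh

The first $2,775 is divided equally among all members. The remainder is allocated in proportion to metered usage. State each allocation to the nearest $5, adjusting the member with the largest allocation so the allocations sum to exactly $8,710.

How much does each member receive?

First tranche $2,775 split equally: $555 each.
Remainder $5,935 by metered usage (total 8,173): Lindqvist 2,701.36 → $2,700; Sato 282.48 → $280; Chaudhri 243.27 → $245; Kowalski 309.35 → $310; Haddad 2,398.54 → $2,400.
Totals: Lindqvist $555 + $2,700 = $3,255; Sato $555 + $280 = $835; Chaudhri $555 + $245 = $800; Kowalski $555 + $310 = $865; Haddad $555 + $2,400 = $2,955.

Lindqvist: $3,255; Sato: $835; Chaudhri: $800; Kowalski: $865; Haddad: $2,955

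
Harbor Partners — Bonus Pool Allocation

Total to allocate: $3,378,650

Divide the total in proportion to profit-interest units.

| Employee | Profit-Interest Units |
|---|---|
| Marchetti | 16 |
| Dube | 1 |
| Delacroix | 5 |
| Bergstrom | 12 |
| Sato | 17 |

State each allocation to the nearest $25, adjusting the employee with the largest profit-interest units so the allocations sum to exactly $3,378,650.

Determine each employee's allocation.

Combined profit-interest units = 16 + 1 + 5 + 12 + 17 = 51.
Pro-rata amounts: Marchetti 1,059,968.63; Dube 66,248.04; Delacroix 331,240.20; Bergstrom 794,976.47; Sato 1,126,216.67.
Rounded to nearest $25: Marchetti $1,059,975; Dube $66,250; Delacroix $331,250; Bergstrom $794,975; Sato $1,126,225. Sum = $3,378,675.
Difference $3,378,650 − $3,378,675 = −$25 applied to largest profit-interest units (Sato): Sato becomes $1,126,200.

Marchetti: $1,059,975; Dube: $66,250; Delacroix: $331,250; Bergstrom: $794,975; Sato: $1,126,200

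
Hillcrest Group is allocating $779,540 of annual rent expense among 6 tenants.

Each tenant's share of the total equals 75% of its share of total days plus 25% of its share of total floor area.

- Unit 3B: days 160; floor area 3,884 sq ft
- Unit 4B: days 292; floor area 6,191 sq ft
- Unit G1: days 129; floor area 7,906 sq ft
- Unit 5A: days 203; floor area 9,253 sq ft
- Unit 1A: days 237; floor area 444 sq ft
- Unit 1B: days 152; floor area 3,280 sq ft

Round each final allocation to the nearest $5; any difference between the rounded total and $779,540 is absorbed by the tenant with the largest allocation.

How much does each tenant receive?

Days total 1,173; floor area total 30,958.
Composite weights (75% days + 25% floor area): Unit 3B 0.1337; Unit 4B 0.2367; Unit G1 0.1463; Unit 5A 0.2045; Unit 1A 0.1551; Unit 1B 0.1237.
Proportional shares: Unit 3B 104,198.67; Unit 4B 184,513.94; Unit G1 114,066.49; Unit 5A 159,429.65; Unit 1A 120,922.27; Unit 1B 96,408.99.
Rounded to nearest $5: Unit 3B $104,200; Unit 4B $184,515; Unit G1 $114,065; Unit 5A $159,430; Unit 1A $120,920; Unit 1B $96,410. Sum = $779,540.
No rounding difference to absorb.

Unit 3B: $104,200; Unit 4B: $184,515; Unit G1: $114,065; Unit 5A: $159,430; Unit 1A: $120,920; Unit 1B: $96,410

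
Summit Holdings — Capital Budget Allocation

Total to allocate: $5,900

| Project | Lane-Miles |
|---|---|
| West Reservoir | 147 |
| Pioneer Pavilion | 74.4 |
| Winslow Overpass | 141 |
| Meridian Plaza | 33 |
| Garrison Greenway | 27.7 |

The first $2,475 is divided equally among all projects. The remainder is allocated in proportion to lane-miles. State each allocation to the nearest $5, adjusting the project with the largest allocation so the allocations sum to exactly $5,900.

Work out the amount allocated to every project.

West Reservoir: $1,690 · Pioneer Pavilion: $1,095 · Winslow Overpass: $1,635 · Meridian Plaza: $760 · Garrison Greenway: $720

First tranche $2,475 split equally: $495 each.
Remainder $3,425 by lane-miles (total 423.1): West Reservoir 1,189.97 → $1,190; Pioneer Pavilion 602.27 → $600; Winslow Overpass 1,141.40 → $1,140; Meridian Plaza 267.14 → $265; Garrison Greenway 224.23 → $225.
Rounding difference +$5 on remainder applied to West Reservoir.
Totals: West Reservoir $495 + $1,195 = $1,690; Pioneer Pavilion $495 + $600 = $1,095; Winslow Overpass $495 + $1,140 = $1,635; Meridian Plaza $495 + $265 = $760; Garrison Greenway $495 + $225 = $720.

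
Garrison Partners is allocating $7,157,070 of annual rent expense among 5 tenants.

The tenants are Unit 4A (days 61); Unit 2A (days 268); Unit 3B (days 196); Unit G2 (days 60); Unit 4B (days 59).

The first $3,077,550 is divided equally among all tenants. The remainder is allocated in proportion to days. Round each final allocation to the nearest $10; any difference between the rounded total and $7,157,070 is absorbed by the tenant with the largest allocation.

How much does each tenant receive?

Unit 4A: $1,001,920 · Unit 2A: $2,313,210 · Unit 3B: $1,857,100 · Unit G2: $995,590 · Unit 4B: $989,250

$3,077,550 shared equally gives $615,510 per tenant.
Remainder $4,079,520 by days (total 644): Unit 4A 386,414.16 → $386,410; Unit 2A 1,697,688.45 → $1,697,690; Unit 3B 1,241,593.04 → $1,241,590; Unit G2 380,079.50 → $380,080; Unit 4B 373,744.84 → $373,740.
Rounding difference +$10 on remainder applied to Unit 2A.
Totals: Unit 4A $615,510 + $386,410 = $1,001,920; Unit 2A $615,510 + $1,697,700 = $2,313,210; Unit 3B $615,510 + $1,241,590 = $1,857,100; Unit G2 $615,510 + $380,080 = $995,590; Unit 4B $615,510 + $373,740 = $989,250.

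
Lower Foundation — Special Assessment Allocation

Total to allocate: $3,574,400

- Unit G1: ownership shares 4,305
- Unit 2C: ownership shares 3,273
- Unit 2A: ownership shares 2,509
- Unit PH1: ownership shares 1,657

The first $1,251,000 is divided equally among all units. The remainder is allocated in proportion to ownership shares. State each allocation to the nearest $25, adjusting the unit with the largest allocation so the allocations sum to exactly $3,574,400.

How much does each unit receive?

Unit G1: $1,164,425; Unit 2C: $960,275; Unit 2A: $809,125; Unit PH1: $640,575

Equal tier: $1,251,000 ÷ 4 = $312,750 apiece.
Remainder $2,323,400 by ownership shares (total 11,744): Unit G1 851,689.12 → $851,700; Unit 2C 647,521.13 → $647,525; Unit 2A 496,373.52 → $496,375; Unit PH1 327,816.23 → $327,825.
Rounding difference −$25 on remainder applied to Unit G1.
Totals: Unit G1 $312,750 + $851,675 = $1,164,425; Unit 2C $312,750 + $647,525 = $960,275; Unit 2A $312,750 + $496,375 = $809,125; Unit PH1 $312,750 + $327,825 = $640,575.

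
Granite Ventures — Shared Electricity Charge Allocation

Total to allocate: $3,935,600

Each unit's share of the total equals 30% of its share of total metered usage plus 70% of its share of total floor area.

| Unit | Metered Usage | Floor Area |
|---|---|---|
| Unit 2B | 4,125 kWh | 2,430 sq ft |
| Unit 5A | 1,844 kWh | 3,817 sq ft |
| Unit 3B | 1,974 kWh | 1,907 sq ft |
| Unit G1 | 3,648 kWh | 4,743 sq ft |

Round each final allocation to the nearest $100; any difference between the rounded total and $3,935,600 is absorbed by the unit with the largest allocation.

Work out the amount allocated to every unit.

Unit 2B: $939,300 · Unit 5A: $1,003,200 · Unit 3B: $608,400 · Unit G1: $1,384,700

Metered usage total 11,591; floor area total 12,897.
Blended shares (30% metered usage + 70% floor area): Unit 2B 0.2387; Unit 5A 0.2549; Unit 3B 0.1546; Unit G1 0.3519.
Unrounded shares: Unit 2B 939,250.64; Unit 5A 1,003,180.09; Unit 3B 608,428.23; Unit G1 1,384,741.03.
At nearest $100: Unit 2B $939,300; Unit 5A $1,003,200; Unit 3B $608,400; Unit G1 $1,384,700. Sum = $3,935,600.
No rounding difference to absorb.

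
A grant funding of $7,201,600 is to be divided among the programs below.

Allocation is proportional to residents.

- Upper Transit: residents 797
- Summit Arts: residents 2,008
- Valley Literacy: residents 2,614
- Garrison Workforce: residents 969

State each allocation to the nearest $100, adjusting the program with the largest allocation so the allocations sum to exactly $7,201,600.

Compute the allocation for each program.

Sum of residents: 6,388.
Unrounded shares: Upper Transit 797/6,388 × $7,201,600 = 898,508.95; Summit Arts 2,008/6,388 × $7,201,600 = 2,263,746.52; Valley Literacy 2,614/6,388 × $7,201,600 = 2,946,928.99; Garrison Workforce 969/6,388 × $7,201,600 = 1,092,415.53.
After rounding ($100): Upper Transit $898,500; Summit Arts $2,263,700; Valley Literacy $2,946,900; Garrison Workforce $1,092,400. Sum = $7,201,500.
Difference $7,201,600 − $7,201,500 = +$100 applied to largest allocation (Valley Literacy): Valley Literacy becomes $2,947,000.

Upper Transit: $898,500 | Summit Arts: $2,263,700 | Valley Literacy: $2,947,000 | Garrison Workforce: $1,092,400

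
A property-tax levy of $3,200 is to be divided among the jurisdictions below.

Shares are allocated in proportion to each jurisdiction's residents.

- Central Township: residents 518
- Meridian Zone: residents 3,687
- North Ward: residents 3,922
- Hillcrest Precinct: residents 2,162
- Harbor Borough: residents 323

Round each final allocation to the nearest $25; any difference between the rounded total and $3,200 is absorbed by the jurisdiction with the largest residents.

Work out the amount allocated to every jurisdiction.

Total residents = 518 + 3,687 + 3,922 + 2,162 + 323 = 10,612.
Proportional shares: Central Township 156.20; Meridian Zone 1,111.80; North Ward 1,182.66; Hillcrest Precinct 651.94; Harbor Borough 97.40.
After rounding ($25): Central Township $150; Meridian Zone $1,100; North Ward $1,175; Hillcrest Precinct $650; Harbor Borough $100. Sum = $3,175.
Difference $3,200 − $3,175 = +$25 applied to largest residents (North Ward): North Ward becomes $1,200.

Central Township: $150 | Meridian Zone: $1,100 | North Ward: $1,200 | Hillcrest Precinct: $650 | Harbor Borough: $100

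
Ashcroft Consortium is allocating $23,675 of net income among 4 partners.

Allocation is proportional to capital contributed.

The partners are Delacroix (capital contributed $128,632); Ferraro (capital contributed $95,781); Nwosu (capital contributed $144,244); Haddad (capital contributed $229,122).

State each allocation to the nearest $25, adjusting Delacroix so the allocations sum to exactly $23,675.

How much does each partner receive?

Sum of capital contributed: 597,779.
Raw shares: Delacroix 128,632/597,779 × $23,675 = 5,094.46; Ferraro 95,781/597,779 × $23,675 = 3,793.40; Nwosu 144,244/597,779 × $23,675 = 5,712.77; Haddad 229,122/597,779 × $23,675 = 9,074.36.
Rounded to nearest $25: Delacroix $5,100; Ferraro $3,800; Nwosu $5,725; Haddad $9,075. Sum = $23,700.
Difference $23,675 − $23,700 = −$25 applied to Delacroix: Delacroix becomes $5,075.

Delacroix: $5,075 · Ferraro: $3,800 · Nwosu: $5,725 · Haddad: $9,075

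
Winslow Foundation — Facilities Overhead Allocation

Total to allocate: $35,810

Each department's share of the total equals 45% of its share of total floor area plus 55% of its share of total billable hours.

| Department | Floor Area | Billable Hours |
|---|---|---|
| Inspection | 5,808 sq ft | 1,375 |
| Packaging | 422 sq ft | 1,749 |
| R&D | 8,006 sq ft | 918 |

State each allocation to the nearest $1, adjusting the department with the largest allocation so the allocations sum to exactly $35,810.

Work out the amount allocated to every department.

Floor area total 14,236; billable hours total 4,042.
Blended shares (45% floor area + 55% billable hours): Inspection 0.3707; Packaging 0.2513; R&D 0.3780.
Raw shares: Inspection 13,274.37; Packaging 9,000.06; R&D 13,535.57.
Rounded to nearest $1: Inspection $13,274; Packaging $9,000; R&D $13,536. Sum = $35,810.
Rounded total matches; no reconciliation needed.

Inspection: $13,274 | Packaging: $9,000 | R&D: $13,536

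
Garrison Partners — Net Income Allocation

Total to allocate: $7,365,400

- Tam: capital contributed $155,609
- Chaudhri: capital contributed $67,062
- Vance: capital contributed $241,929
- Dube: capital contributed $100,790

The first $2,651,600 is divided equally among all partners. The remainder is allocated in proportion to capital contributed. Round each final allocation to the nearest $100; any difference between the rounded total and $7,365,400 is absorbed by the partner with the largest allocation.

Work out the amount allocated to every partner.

Tam: $1,960,300 · Chaudhri: $1,222,000 · Vance: $2,679,900 · Dube: $1,503,200

First tranche $2,651,600 split equally: $662,900 each.
Remainder $4,713,800 by capital contributed (total 565,390): Tam 1,297,351.75 → $1,297,400; Chaudhri 559,112.92 → $559,100; Vance 2,017,023.51 → $2,017,000; Dube 840,311.82 → $840,300.
Totals: Tam $662,900 + $1,297,400 = $1,960,300; Chaudhri $662,900 + $559,100 = $1,222,000; Vance $662,900 + $2,017,000 = $2,679,900; Dube $662,900 + $840,300 = $1,503,200.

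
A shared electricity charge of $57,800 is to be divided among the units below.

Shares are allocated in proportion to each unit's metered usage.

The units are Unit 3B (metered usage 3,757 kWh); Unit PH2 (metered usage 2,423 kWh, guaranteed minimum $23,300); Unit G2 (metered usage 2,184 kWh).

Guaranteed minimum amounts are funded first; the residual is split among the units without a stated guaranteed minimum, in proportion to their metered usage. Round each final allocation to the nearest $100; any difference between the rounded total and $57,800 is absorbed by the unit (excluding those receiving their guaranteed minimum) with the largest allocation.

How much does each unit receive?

Guaranteed amounts: Unit PH2 $23,300. Remaining pool $34,500.
Remaining pool split over remaining metered usage 5,941: Unit 3B 21,817.29 → $21,800; Unit G2 12,682.71 → $12,700.

Unit 3B: $21,800; Unit PH2: $23,300; Unit G2: $12,700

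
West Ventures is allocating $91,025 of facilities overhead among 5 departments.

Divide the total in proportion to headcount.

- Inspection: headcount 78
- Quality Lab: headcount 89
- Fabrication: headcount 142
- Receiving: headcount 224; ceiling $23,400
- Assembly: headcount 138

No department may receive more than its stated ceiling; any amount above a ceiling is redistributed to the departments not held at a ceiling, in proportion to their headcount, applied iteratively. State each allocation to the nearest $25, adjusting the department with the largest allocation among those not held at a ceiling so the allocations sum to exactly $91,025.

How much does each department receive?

Inspection: $11,800 · Quality Lab: $13,475 · Fabrication: $21,475 · Receiving: $23,400 · Assembly: $20,875

Total headcount = 671.
Proportional shares (ignoring caps): Inspection 10,581.15; Quality Lab 12,073.36; Fabrication 19,263.11; Receiving 30,386.89; Assembly 18,720.49.
Cap binds for Receiving ($23,400); balance $67,625 reallocated over remaining headcount 447.
Shares after redistribution: Inspection 11,800.34 → $11,800; Quality Lab 13,464.49 → $13,475; Fabrication 21,482.66 → $21,475; Assembly 20,877.52 → $20,875.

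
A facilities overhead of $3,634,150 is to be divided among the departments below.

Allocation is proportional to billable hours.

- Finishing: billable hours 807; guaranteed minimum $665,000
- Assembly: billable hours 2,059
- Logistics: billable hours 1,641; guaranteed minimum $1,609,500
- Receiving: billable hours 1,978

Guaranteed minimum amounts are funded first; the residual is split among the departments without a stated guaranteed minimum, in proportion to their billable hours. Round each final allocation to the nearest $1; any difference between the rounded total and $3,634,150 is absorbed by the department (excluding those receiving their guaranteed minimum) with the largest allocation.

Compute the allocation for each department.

Finishing: $665,000 · Assembly: $693,465 · Logistics: $1,609,500 · Receiving: $666,185

Guaranteed amounts: Finishing $665,000; Logistics $1,609,500. Remaining pool $1,359,650.
Remaining pool split over remaining billable hours 4,037: Assembly 693,465.28 → $693,465; Receiving 666,184.72 → $666,185.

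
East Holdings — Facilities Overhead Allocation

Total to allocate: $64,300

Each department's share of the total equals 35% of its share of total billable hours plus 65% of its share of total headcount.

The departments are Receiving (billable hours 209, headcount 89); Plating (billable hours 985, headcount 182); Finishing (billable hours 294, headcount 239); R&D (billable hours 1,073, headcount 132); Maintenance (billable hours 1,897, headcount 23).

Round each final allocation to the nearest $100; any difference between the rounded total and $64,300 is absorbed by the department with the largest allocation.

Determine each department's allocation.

Receiving: $6,600; Plating: $16,400; Finishing: $16,600; R&D: $13,700; Maintenance: $11,000

Totals — billable hours 4,458, headcount 665.
Composite weights (35% billable hours + 65% headcount): Receiving 0.1034; Plating 0.2552; Finishing 0.2567; R&D 0.2133; Maintenance 0.1714.
Unrounded shares: Receiving 6,648.70; Plating 16,411.14; Finishing 16,505.24; R&D 13,712.90; Maintenance 11,022.03.
Rounded to nearest $100: Receiving $6,600; Plating $16,400; Finishing $16,500; R&D $13,700; Maintenance $11,000. Sum = $64,200.
Difference $64,300 − $64,200 = +$100 applied to largest allocation (Finishing): Finishing becomes $16,600.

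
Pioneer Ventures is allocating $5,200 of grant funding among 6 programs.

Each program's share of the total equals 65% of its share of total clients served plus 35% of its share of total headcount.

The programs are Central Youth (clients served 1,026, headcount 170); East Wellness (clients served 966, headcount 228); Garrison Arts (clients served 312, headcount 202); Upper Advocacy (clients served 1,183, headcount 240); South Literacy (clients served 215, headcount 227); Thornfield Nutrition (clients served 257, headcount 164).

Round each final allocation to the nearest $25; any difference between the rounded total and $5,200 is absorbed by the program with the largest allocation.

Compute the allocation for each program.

Totals — clients served 3,959, headcount 1,231.
Blended shares (65% clients served + 35% headcount): Central Youth 0.2168; East Wellness 0.2234; Garrison Arts 0.1087; Upper Advocacy 0.2625; South Literacy 0.0998; Thornfield Nutrition 0.0888.
Pro-rata amounts: Central Youth 1,127.29; East Wellness 1,161.82; Garrison Arts 565.02; Upper Advocacy 1,364.82; South Literacy 519.17; Thornfield Nutrition 461.88.
At nearest $25: Central Youth $1,125; East Wellness $1,150; Garrison Arts $575; Upper Advocacy $1,375; South Literacy $525; Thornfield Nutrition $450. Sum = $5,200.
No rounding difference to absorb.

Central Youth: $1,125; East Wellness: $1,150; Garrison Arts: $575; Upper Advocacy: $1,375; South Literacy: $525; Thornfield Nutrition: $450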